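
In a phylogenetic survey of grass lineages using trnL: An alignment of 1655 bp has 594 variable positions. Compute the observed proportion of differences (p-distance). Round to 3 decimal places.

p = 594/1655 = 0.358912… ≈ 0.359 (to 3 d.p.).

0.359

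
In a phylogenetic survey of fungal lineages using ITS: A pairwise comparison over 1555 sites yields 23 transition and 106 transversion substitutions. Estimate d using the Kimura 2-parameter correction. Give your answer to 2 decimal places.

0.09

P = 23/1555 ≈ 0.014791 and Q = 106/1555 ≈ 0.068167.
Under the Kimura two-parameter model, d = −½ ln(1 − 2P − Q) − ¼ ln(1 − 2Q).
1 − 2P − Q = 0.902251, giving −½ ln(0.902251) = 0.051431.
1 − 2Q = 0.863666, giving −¼ ln(0.863666) = 0.036642.
d = 0.051431 + 0.036642 = 0.088073.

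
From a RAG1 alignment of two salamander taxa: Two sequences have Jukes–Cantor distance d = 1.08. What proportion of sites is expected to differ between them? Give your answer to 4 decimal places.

p = (3/4)(1 − e^(−4d/3)) = 0.75 × (1 − e^(-1.44)) = 0.75 × (1 − 0.236928) = 0.572304.

0.5723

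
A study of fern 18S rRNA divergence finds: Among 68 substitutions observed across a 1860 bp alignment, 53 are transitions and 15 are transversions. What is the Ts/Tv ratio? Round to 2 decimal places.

3.53

R = 53/15 = 3.533333… ≈ 3.53 (to 2 d.p.).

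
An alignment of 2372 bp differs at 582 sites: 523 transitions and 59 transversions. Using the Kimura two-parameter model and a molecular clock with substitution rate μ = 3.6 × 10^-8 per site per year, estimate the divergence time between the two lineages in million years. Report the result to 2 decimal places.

P = 523/2372 ≈ 0.220489 and Q = 59/2372 ≈ 0.024874.
Under the Kimura two-parameter model, d = −½ ln(1 − 2P − Q) − ¼ ln(1 − 2Q).
1 − 2P − Q = 0.534148, giving −½ ln(0.534148) = 0.313541.
1 − 2Q = 0.950252, giving −¼ ln(0.950252) = 0.012757.
d = 0.313541 + 0.012757 = 0.326298.
Under a molecular clock d = 2μt, so t = d/(2μ) = 0.326298 / (2 × 3.6 × 10^-8) = 4.53 million years.

4.53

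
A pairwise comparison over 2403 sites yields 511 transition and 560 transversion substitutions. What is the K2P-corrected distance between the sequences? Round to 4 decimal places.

0.6939

P = 511/2403 ≈ 0.212651 and Q = 560/2403 ≈ 0.233042.
Under the Kimura two-parameter model, d = −½ ln(1 − 2P − Q) − ¼ ln(1 − 2Q).
1 − 2P − Q = 0.341656, giving −½ ln(0.341656) = 0.536975.
1 − 2Q = 0.533916, giving −¼ ln(0.533916) = 0.156879.
d = 0.536975 + 0.156879 = 0.693854.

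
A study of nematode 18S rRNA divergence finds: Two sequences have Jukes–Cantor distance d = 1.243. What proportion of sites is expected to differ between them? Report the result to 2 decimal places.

0.61

p = (3/4)(1 − e^(−4d/3)) = 0.75 × (1 − e^(-1.657333)) = 0.75 × (1 − 0.190647) = 0.607015.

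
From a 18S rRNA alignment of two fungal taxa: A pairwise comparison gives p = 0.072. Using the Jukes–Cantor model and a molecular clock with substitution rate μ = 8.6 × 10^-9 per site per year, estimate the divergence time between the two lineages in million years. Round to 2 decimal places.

4.40

d = −(3/4) ln(1 − 4p/3) = −0.75 ln(1 − 0.096) = −0.75 ln(0.904)
  = −0.75 × (-0.100926) = 0.075695 substitutions/site.
Under a molecular clock d = 2μt, so t = d/(2μ) = 0.075695 / (2 × 8.6 × 10^-9) = 4.40 million years.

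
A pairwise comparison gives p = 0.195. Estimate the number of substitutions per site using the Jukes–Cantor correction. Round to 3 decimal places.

0.226

d = −(3/4) ln(1 − 4p/3) = −0.75 ln(1 − 0.26) = −0.75 ln(0.74)
  = −0.75 × (-0.301105) = 0.225829 substitutions/site.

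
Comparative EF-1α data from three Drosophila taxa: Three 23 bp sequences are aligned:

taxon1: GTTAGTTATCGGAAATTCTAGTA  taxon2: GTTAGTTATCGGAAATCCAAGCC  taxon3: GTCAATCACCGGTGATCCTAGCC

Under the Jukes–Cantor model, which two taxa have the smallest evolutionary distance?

taxon1 and taxon2

taxon1–taxon2: 4/23 differ, p = 0.174, d = 0.198.
taxon1–taxon3: 9/23 differ, p = 0.391, d = 0.553.
taxon2–taxon3: 7/23 differ, p = 0.304, d = 0.390.
The smallest distance is between taxon1 and taxon2.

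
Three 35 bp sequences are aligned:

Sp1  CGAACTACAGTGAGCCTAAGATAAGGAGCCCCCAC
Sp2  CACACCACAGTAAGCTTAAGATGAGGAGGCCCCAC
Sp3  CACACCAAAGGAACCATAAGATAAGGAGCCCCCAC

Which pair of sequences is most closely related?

Sp2 and Sp3

Sp1–Sp2: 7/35 differ, p = 0.200, d = 0.233.
Sp1–Sp3: 8/35 differ, p = 0.229, d = 0.273.
Sp2–Sp3: 6/35 differ, p = 0.171, d = 0.195.
The smallest distance is between Sp2 and Sp3.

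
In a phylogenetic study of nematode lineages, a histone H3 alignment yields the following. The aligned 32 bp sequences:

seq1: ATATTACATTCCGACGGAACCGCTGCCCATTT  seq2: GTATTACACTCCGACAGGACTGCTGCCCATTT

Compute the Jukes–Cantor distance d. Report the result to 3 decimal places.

0.175

The sequences differ at 5 of 32 sites (1, 9, 16, 18, 21), so p = 5/32 = 0.15625.
d = −(3/4) ln(1 − 4p/3) = −0.75 ln(1 − 0.208333) = −0.75 ln(0.791667)
  = −0.75 × (-0.233614) = 0.175211 substitutions/site.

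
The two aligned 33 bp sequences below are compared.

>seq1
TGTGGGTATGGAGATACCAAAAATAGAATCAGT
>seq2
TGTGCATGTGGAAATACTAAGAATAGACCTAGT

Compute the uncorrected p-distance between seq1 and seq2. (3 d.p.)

The sequences differ at 9 of 33 positions (sites 5, 6, 8, 13, 18, 21, 28, 29, 30).
p = 9/33 = 0.272727… ≈ 0.273 (to 3 d.p.).

0.273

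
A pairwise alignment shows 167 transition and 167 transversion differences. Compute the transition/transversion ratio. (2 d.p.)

R = 167/167 = 1.00.

1.00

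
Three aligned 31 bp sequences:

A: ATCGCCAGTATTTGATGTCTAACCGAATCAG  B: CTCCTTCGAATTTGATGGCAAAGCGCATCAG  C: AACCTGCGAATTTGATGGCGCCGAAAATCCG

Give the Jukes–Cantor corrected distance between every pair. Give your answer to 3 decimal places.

A–B: 10/31 sites differ → p ≈ 0.322581, d = −0.75 ln(1 − 0.430108) = 0.421731 ≈ 0.422.
A–C: 14/31 sites differ → p ≈ 0.451613, d = −0.75 ln(1 − 0.602151) = 0.691262 ≈ 0.691.
B–C: 10/31 sites differ → p ≈ 0.322581, d = −0.75 ln(1 − 0.430108) = 0.421731 ≈ 0.422.

d(A,B) = 0.422, d(A,C) = 0.691, d(B,C) = 0.422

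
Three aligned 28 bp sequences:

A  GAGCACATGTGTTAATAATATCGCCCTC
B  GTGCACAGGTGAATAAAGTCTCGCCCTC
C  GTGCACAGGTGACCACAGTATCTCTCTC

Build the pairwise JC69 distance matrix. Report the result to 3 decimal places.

d(A,B) = 0.360, d(A,C) = 0.420, d(B,C) = 0.252

A–B: 8/28 sites differ → p ≈ 0.285714, d = −0.75 ln(1 − 0.380952) = 0.359679 ≈ 0.360.
A–C: 9/28 sites differ → p ≈ 0.321429, d = −0.75 ln(1 − 0.428572) = 0.419713 ≈ 0.420.
B–C: 6/28 sites differ → p ≈ 0.214286, d = −0.75 ln(1 − 0.285715) = 0.252355 ≈ 0.252.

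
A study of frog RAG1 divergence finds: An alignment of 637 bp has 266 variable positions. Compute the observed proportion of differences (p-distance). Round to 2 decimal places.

p = 266/637 = 0.417582… ≈ 0.42 (to 2 d.p.).

0.42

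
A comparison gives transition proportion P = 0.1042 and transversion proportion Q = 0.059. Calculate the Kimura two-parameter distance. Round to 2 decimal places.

Under the Kimura two-parameter model, d = −½ ln(1 − 2P − Q) − ¼ ln(1 − 2Q).
1 − 2P − Q = 0.7326, giving −½ ln(0.7326) = 0.155578.
1 − 2Q = 0.882, giving −¼ ln(0.882) = 0.031391.
d = 0.155578 + 0.031391 = 0.186969.

0.19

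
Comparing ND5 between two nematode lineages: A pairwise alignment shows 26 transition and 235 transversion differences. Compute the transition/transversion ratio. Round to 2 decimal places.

R = 26/235 = 0.110638… ≈ 0.11 (to 2 d.p.).

0.11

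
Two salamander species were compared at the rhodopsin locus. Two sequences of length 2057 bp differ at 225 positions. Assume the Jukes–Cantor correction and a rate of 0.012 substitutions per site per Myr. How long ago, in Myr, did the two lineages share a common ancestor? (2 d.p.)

4.93

p = 225/2057 ≈ 0.109383.
d = −(3/4) ln(1 − 4p/3) = −0.75 ln(1 − 0.145844) = −0.75 ln(0.854156)
  = −0.75 × (-0.157641) = 0.118231 substitutions/site.
Under a molecular clock d = 2μt, so t = d/(2μ) = 0.118231 / (2 × 0.012) = 4.93 Myr.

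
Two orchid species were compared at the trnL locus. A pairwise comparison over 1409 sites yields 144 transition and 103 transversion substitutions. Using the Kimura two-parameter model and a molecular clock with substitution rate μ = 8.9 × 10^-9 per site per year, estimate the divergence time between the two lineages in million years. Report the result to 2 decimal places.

P = 144/1409 ≈ 0.1022 and Q = 103/1409 ≈ 0.073101.
Under the Kimura two-parameter model, d = −½ ln(1 − 2P − Q) − ¼ ln(1 − 2Q).
1 − 2P − Q = 0.722499, giving −½ ln(0.722499) = 0.162520.
1 − 2Q = 0.853798, giving −¼ ln(0.853798) = 0.039515.
d = 0.162520 + 0.039515 = 0.202035.
Under a molecular clock d = 2μt, so t = d/(2μ) = 0.202035 / (2 × 8.9 × 10^-9) = 11.35 million years.

11.35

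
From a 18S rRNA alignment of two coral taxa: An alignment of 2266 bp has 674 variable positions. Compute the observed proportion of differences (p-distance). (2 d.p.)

p = 674/2266 = 0.297440… ≈ 0.30 (to 2 d.p.).

0.30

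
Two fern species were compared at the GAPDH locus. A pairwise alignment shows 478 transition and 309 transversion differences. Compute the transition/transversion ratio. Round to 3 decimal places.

R = 478/309 = 1.546925… ≈ 1.547 (to 3 d.p.).

1.547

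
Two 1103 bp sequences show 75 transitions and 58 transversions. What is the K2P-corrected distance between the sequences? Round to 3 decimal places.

0.132

P = 75/1103 ≈ 0.067996 and Q = 58/1103 ≈ 0.052584.
Under the Kimura two-parameter model, d = −½ ln(1 − 2P − Q) − ¼ ln(1 − 2Q).
1 − 2P − Q = 0.811424, giving −½ ln(0.811424) = 0.104482.
1 − 2Q = 0.894832, giving −¼ ln(0.894832) = 0.027780.
d = 0.104482 + 0.027780 = 0.132262.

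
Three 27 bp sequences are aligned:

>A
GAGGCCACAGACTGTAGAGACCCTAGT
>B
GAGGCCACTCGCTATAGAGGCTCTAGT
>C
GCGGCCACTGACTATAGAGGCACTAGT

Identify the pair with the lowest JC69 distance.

B and C

A–B: 6/27 differ, p = 0.222, d = 0.264.
A–C: 5/27 differ, p = 0.185, d = 0.213.
B–C: 4/27 differ, p = 0.148, d = 0.165.
The smallest distance is between B and C.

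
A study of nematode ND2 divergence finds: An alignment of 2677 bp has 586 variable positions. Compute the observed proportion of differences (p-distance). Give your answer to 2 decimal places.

0.22

p = 586/2677 = 0.218901… ≈ 0.22 (to 2 d.p.).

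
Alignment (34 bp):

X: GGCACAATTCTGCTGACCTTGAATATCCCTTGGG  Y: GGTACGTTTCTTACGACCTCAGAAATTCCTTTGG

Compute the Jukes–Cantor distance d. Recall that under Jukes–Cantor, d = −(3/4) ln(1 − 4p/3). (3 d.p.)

0.477

The sequences differ at 12 of 34 sites, so p = 12/34 ≈ 0.352941.
d = −(3/4) ln(1 − 4p/3) = −0.75 ln(1 − 0.470588) = −0.75 ln(0.529412)
  = −0.75 × (-0.635988) = 0.476991 substitutions/site.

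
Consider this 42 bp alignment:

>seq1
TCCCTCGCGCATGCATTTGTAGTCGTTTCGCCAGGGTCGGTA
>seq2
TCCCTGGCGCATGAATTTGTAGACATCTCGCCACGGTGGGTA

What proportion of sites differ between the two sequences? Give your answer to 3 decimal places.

0.167

The sequences differ at 7 of 42 positions (sites 6, 14, 23, 25, 27, 34, 38).
p = 7/42 = 0.166666… ≈ 0.167 (to 3 d.p.).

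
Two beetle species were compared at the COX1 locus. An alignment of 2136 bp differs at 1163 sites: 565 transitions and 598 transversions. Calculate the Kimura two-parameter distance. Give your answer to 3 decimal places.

1.033

P = 565/2136 ≈ 0.264513 and Q = 598/2136 ≈ 0.279963.
Under the Kimura two-parameter model, d = −½ ln(1 − 2P − Q) − ¼ ln(1 − 2Q).
1 − 2P − Q = 0.191011, giving −½ ln(0.191011) = 0.827712.
1 − 2Q = 0.440074, giving −¼ ln(0.440074) = 0.205203.
d = 0.827712 + 0.205203 = 1.032915.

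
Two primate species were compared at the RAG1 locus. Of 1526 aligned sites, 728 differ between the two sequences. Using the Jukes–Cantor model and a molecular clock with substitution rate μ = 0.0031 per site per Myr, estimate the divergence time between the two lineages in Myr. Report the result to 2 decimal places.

p = 728/1526 ≈ 0.477064.
d = −(3/4) ln(1 − 4p/3) = −0.75 ln(1 − 0.636085) = −0.75 ln(0.363915)
  = −0.75 × (-1.010835) = 0.758126 substitutions/site.
Under a molecular clock d = 2μt, so t = d/(2μ) = 0.758126 / (2 × 0.0031) = 122.28 Myr.

122.28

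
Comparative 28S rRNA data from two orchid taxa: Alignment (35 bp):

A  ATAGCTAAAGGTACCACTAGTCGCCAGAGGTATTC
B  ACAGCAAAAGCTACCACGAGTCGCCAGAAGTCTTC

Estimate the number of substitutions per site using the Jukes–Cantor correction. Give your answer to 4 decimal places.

0.1946

The sequences differ at 6 of 35 sites (2, 6, 11, 18, 29, 32), so p = 6/35 ≈ 0.171429.
d = −(3/4) ln(1 − 4p/3) = −0.75 ln(1 − 0.228572) = −0.75 ln(0.771428)
  = −0.75 × (-0.259512) = 0.194634 substitutions/site.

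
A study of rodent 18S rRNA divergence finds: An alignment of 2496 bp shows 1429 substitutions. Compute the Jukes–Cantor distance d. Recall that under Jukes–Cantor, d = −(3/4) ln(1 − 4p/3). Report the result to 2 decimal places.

p = 1429/2496 ≈ 0.572516.
d = −(3/4) ln(1 − 4p/3) = −0.75 ln(1 − 0.763355) = −0.75 ln(0.236645)
  = −0.75 × (-1.441194) = 1.080896 substitutions/site.

1.08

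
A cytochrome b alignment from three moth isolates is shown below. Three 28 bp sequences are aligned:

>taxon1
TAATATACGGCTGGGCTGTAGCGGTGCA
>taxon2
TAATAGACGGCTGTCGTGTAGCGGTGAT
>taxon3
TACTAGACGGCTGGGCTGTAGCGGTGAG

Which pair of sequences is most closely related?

taxon1 and taxon3

taxon1–taxon2: 6/28 differ, p = 0.214, d = 0.252.
taxon1–taxon3: 4/28 differ, p = 0.143, d = 0.158.
taxon2–taxon3: 5/28 differ, p = 0.179, d = 0.204.
The smallest distance is between taxon1 and taxon3.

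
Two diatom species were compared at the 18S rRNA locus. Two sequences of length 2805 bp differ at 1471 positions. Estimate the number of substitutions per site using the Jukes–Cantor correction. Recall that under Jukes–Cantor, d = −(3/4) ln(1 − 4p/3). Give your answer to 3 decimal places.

p = 1471/2805 ≈ 0.524421.
d = −(3/4) ln(1 − 4p/3) = −0.75 ln(1 − 0.699228) = −0.75 ln(0.300772)
  = −0.75 × (-1.201403) = 0.901052 substitutions/site.

0.901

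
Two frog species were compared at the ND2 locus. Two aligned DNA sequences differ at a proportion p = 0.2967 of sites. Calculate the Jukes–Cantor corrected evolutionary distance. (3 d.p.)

d = −(3/4) ln(1 − 4p/3) = −0.75 ln(1 − 0.3956) = −0.75 ln(0.6044)
  = −0.75 × (-0.503519) = 0.377639 substitutions/site.

0.378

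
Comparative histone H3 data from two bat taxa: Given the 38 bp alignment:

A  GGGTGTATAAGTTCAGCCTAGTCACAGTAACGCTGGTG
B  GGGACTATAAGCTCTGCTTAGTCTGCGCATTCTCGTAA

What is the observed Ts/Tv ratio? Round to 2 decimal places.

Transitions are A↔G and C↔T; transversions are all other mismatches.
Transitions: 7. Transversions: 10.
R = 7/10 = 0.70.

0.70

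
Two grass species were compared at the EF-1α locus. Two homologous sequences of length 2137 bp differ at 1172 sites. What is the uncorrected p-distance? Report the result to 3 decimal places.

0.548

p = 1172/2137 = 0.548432… ≈ 0.548 (to 3 d.p.).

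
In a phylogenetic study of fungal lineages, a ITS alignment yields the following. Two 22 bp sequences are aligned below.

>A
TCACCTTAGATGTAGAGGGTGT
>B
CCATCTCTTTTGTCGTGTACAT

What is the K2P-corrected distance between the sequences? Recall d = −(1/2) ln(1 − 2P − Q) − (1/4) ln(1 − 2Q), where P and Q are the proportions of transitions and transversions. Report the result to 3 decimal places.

Of 22 sites, 6 differences are transitions and 6 are transversions, so P = 6/22 ≈ 0.272727 and Q = 6/22 ≈ 0.272727.
Under the Kimura two-parameter model, d = −½ ln(1 − 2P − Q) − ¼ ln(1 − 2Q).
1 − 2P − Q = 0.181819, giving −½ ln(0.181819) = 0.852372.
1 − 2Q = 0.454546, giving −¼ ln(0.454546) = 0.197114.
d = 0.852372 + 0.197114 = 1.049486.

1.049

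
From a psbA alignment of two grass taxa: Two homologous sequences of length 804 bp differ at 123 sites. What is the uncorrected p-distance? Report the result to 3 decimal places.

0.153

p = 123/804 = 0.152985… ≈ 0.153 (to 3 d.p.).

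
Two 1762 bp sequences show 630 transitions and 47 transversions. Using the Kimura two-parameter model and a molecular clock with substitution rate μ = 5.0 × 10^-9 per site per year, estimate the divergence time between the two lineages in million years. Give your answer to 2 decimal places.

P = 630/1762 ≈ 0.357548 and Q = 47/1762 ≈ 0.026674.
Under the Kimura two-parameter model, d = −½ ln(1 − 2P − Q) − ¼ ln(1 − 2Q).
1 − 2P − Q = 0.25823, giving −½ ln(0.25823) = 0.676952.
1 − 2Q = 0.946652, giving −¼ ln(0.946652) = 0.013706.
d = 0.676952 + 0.013706 = 0.690658.
Under a molecular clock d = 2μt, so t = d/(2μ) = 0.690658 / (2 × 5.0 × 10^-9) = 69.07 million years.

69.07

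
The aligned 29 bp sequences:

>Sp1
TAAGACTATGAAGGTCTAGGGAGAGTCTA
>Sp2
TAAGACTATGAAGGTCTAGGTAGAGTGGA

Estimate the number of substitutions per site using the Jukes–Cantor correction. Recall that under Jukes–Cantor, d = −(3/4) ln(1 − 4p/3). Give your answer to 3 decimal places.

The sequences differ at 3 of 29 sites (21, 27, 28), so p = 3/29 ≈ 0.103448.
d = −(3/4) ln(1 − 4p/3) = −0.75 ln(1 − 0.137931) = −0.75 ln(0.862069)
  = −0.75 × (-0.148420) = 0.111315 substitutions/site.

0.111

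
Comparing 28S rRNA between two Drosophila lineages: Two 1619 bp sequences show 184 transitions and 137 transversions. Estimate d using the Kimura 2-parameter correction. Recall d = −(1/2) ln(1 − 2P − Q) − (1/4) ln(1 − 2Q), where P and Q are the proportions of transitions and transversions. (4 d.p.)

P = 184/1619 ≈ 0.11365 and Q = 137/1619 ≈ 0.08462.
Under the Kimura two-parameter model, d = −½ ln(1 − 2P − Q) − ¼ ln(1 − 2Q).
1 − 2P − Q = 0.68808, giving −½ ln(0.68808) = 0.186925.
1 − 2Q = 0.83076, giving −¼ ln(0.83076) = 0.046354.
d = 0.186925 + 0.046354 = 0.233279.

0.2333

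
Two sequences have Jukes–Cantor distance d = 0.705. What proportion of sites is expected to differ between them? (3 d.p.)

p = (3/4)(1 − e^(−4d/3)) = 0.75 × (1 − e^(-0.94)) = 0.75 × (1 − 0.390628) = 0.457029.

0.457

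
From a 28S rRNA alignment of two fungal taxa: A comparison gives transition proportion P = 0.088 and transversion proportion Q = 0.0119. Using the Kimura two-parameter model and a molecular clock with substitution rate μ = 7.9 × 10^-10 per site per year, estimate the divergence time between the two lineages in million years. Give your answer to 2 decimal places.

69.68

Under the Kimura two-parameter model, d = −½ ln(1 − 2P − Q) − ¼ ln(1 − 2Q).
1 − 2P − Q = 0.8121, giving −½ ln(0.8121) = 0.104066.
1 − 2Q = 0.9762, giving −¼ ln(0.9762) = 0.006022.
d = 0.104066 + 0.006022 = 0.110088.
Under a molecular clock d = 2μt, so t = d/(2μ) = 0.110088 / (2 × 7.9 × 10^-10) = 69.68 million years.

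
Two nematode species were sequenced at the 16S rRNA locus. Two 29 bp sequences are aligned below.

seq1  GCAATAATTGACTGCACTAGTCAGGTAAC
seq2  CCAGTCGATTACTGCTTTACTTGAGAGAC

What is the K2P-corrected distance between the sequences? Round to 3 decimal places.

0.809

Of 29 sites, 7 differences are transitions and 7 are transversions, so P = 7/29 ≈ 0.241379 and Q = 7/29 ≈ 0.241379.
Under the Kimura two-parameter model, d = −½ ln(1 − 2P − Q) − ¼ ln(1 − 2Q).
1 − 2P − Q = 0.275863, giving −½ ln(0.275863) = 0.643925.
1 − 2Q = 0.517242, giving −¼ ln(0.517242) = 0.164811.
d = 0.643925 + 0.164811 = 0.808736.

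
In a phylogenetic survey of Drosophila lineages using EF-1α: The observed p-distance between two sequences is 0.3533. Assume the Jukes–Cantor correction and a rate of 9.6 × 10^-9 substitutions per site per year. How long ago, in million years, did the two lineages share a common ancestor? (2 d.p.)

24.88

d = −(3/4) ln(1 − 4p/3) = −0.75 ln(1 − 0.471067) = −0.75 ln(0.528933)
  = −0.75 × (-0.636894) = 0.477671 substitutions/site.
Under a molecular clock d = 2μt, so t = d/(2μ) = 0.477671 / (2 × 9.6 × 10^-9) = 24.88 million years.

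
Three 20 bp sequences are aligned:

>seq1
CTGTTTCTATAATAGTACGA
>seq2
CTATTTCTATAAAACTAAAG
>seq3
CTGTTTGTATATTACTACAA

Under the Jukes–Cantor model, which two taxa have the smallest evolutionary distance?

seq1 and seq3

seq1–seq2: 6/20 differ, p = 0.300, d = 0.383.
seq1–seq3: 4/20 differ, p = 0.200, d = 0.233.
seq2–seq3: 6/20 differ, p = 0.300, d = 0.383.
The smallest distance is between seq1 and seq3.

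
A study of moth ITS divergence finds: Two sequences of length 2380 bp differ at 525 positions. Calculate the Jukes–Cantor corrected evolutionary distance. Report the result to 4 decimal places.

0.2612

p = 525/2380 ≈ 0.220588.
d = −(3/4) ln(1 − 4p/3) = −0.75 ln(1 − 0.294117) = −0.75 ln(0.705883)
  = −0.75 × (-0.348306) = 0.261230 substitutions/site.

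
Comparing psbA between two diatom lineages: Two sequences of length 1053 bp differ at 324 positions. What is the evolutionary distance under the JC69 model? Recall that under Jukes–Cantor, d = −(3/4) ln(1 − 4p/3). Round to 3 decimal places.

0.396

p = 324/1053 ≈ 0.307692.
d = −(3/4) ln(1 − 4p/3) = −0.75 ln(1 − 0.410256) = −0.75 ln(0.589744)
  = −0.75 × (-0.528067) = 0.396050 substitutions/site.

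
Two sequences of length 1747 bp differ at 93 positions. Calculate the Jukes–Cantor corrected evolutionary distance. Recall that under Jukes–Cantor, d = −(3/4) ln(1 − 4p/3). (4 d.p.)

0.0552

p = 93/1747 ≈ 0.053234.
d = −(3/4) ln(1 − 4p/3) = −0.75 ln(1 − 0.070979) = −0.75 ln(0.929021)
  = −0.75 × (-0.073624) = 0.055218 substitutions/site.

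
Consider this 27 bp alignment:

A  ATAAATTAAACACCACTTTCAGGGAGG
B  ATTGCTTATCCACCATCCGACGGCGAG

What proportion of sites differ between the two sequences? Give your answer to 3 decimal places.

0.519

The sequences differ at 14 of 27 positions.
p = 14/27 = 0.518518… ≈ 0.519 (to 3 d.p.).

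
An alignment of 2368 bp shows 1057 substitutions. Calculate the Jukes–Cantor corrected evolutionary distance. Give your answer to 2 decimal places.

p = 1057/2368 ≈ 0.446368.
d = −(3/4) ln(1 − 4p/3) = −0.75 ln(1 − 0.595157) = −0.75 ln(0.404843)
  = −0.75 × (-0.904256) = 0.678192 substitutions/site.

0.68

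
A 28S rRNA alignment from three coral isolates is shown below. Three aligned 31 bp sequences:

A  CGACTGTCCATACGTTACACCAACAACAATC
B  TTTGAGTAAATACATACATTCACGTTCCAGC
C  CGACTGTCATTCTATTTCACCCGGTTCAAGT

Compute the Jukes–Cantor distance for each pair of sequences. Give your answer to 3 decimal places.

A–B: 19/31 sites differ → p ≈ 0.612903, d = −0.75 ln(1 − 0.817204) = 1.274538 ≈ 1.275.
A–C: 13/31 sites differ → p ≈ 0.419355, d = −0.75 ln(1 − 0.55914) = 0.614271 ≈ 0.614.
B–C: 18/31 sites differ → p ≈ 0.580645, d = −0.75 ln(1 − 0.774193) = 1.116056 ≈ 1.116.

d(A,B) = 1.275, d(A,C) = 0.614, d(B,C) = 1.116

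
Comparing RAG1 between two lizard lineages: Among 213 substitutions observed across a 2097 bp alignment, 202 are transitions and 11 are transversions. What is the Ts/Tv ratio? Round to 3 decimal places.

18.364

R = 202/11 = 18.363636… ≈ 18.364 (to 3 d.p.).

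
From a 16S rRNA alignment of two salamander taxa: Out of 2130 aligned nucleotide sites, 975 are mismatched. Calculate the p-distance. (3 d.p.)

p = 975/2130 = 0.457746… ≈ 0.458 (to 3 d.p.).

0.458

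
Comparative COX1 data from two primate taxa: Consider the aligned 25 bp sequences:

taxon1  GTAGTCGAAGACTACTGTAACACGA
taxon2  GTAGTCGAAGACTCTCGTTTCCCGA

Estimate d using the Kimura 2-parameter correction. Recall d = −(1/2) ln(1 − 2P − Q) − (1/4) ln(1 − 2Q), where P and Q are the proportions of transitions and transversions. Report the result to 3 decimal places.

0.289

Of 25 sites, 2 differences are transitions and 4 are transversions, so P = 2/25 = 0.08 and Q = 4/25 = 0.16.
Under the Kimura two-parameter model, d = −½ ln(1 − 2P − Q) − ¼ ln(1 − 2Q).
1 − 2P − Q = 0.68, giving −½ ln(0.68) = 0.192831.
1 − 2Q = 0.68, giving −¼ ln(0.68) = 0.096416.
d = 0.192831 + 0.096416 = 0.289247.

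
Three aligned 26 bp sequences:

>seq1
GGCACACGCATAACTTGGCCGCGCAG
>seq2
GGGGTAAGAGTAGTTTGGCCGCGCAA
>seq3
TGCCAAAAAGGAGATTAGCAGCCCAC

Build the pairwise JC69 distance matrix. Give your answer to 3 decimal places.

d(seq1,seq2) = 0.464, d(seq1,seq3) = 0.949, d(seq2,seq3) = 0.623

seq1–seq2: 9/26 sites differ → p ≈ 0.346154, d = −0.75 ln(1 − 0.461539) = 0.464280 ≈ 0.464.
seq1–seq3: 14/26 sites differ → p ≈ 0.538462, d = −0.75 ln(1 − 0.717949) = 0.949251 ≈ 0.949.
seq2–seq3: 11/26 sites differ → p ≈ 0.423077, d = −0.75 ln(1 − 0.564103) = 0.622762 ≈ 0.623.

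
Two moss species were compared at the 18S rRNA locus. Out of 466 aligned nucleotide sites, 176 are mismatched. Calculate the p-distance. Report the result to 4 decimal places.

0.3777

p = 176/466 = 0.377682… ≈ 0.3777 (to 4 d.p.).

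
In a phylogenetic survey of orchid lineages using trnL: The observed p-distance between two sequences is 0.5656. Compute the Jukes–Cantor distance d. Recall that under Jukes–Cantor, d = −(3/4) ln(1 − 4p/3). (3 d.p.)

1.052

d = −(3/4) ln(1 − 4p/3) = −0.75 ln(1 − 0.754133) = −0.75 ln(0.245867)
  = −0.75 × (-1.402965) = 1.052224 substitutions/site.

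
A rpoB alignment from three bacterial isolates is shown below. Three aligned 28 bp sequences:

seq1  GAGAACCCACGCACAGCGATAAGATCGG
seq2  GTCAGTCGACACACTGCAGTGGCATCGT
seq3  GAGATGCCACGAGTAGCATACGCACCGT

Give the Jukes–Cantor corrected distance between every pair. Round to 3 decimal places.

d(seq1,seq2) = 0.724, d(seq1,seq3) = 0.724, d(seq2,seq3) = 0.824

seq1–seq2: 13/28 sites differ → p ≈ 0.464286, d = −0.75 ln(1 − 0.619048) = 0.723811 ≈ 0.724.
seq1–seq3: 13/28 sites differ → p ≈ 0.464286, d = −0.75 ln(1 − 0.619048) = 0.723811 ≈ 0.724.
seq2–seq3: 14/28 sites differ → p = 0.5, d = −0.75 ln(1 − 0.666667) = 0.823960 ≈ 0.824.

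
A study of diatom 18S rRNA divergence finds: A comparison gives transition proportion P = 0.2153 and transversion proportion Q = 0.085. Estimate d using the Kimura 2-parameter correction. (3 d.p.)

Under the Kimura two-parameter model, d = −½ ln(1 − 2P − Q) − ¼ ln(1 − 2Q).
1 − 2P − Q = 0.4844, giving −½ ln(0.4844) = 0.362422.
1 − 2Q = 0.83, giving −¼ ln(0.83) = 0.046582.
d = 0.362422 + 0.046582 = 0.409004.

0.409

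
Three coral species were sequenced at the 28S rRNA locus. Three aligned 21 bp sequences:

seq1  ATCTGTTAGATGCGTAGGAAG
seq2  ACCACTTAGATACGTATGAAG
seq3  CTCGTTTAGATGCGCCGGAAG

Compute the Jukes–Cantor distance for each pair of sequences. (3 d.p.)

d(seq1,seq2) = 0.286, d(seq1,seq3) = 0.286, d(seq2,seq3) = 0.532

seq1–seq2: 5/21 sites differ → p ≈ 0.238095, d = −0.75 ln(1 − 0.31746) = 0.286451 ≈ 0.286.
seq1–seq3: 5/21 sites differ → p ≈ 0.238095, d = −0.75 ln(1 − 0.31746) = 0.286451 ≈ 0.286.
seq2–seq3: 8/21 sites differ → p ≈ 0.380952, d = −0.75 ln(1 − 0.507936) = 0.531860 ≈ 0.532.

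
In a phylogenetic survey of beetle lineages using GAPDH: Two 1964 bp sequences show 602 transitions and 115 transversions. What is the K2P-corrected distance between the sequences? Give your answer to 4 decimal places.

P = 602/1964 ≈ 0.306517 and Q = 115/1964 ≈ 0.058554.
Under the Kimura two-parameter model, d = −½ ln(1 − 2P − Q) − ¼ ln(1 − 2Q).
1 − 2P − Q = 0.328412, giving −½ ln(0.328412) = 0.556743.
1 − 2Q = 0.882892, giving −¼ ln(0.882892) = 0.031138.
d = 0.556743 + 0.031138 = 0.587881.

0.5879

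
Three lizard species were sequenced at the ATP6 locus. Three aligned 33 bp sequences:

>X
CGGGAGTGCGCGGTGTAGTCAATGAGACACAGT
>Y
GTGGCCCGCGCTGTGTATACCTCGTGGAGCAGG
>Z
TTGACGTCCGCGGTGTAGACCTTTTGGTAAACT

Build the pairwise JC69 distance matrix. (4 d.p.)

X–Y: 16/33 sites differ → p ≈ 0.484848, d = −0.75 ln(1 − 0.646464) = 0.779827 ≈ 0.7798.
X–Z: 14/33 sites differ → p ≈ 0.424242, d = −0.75 ln(1 − 0.565656) = 0.625439 ≈ 0.6254.
Y–Z: 14/33 sites differ → p ≈ 0.424242, d = −0.75 ln(1 − 0.565656) = 0.625439 ≈ 0.6254.

d(X,Y) = 0.7798, d(X,Z) = 0.6254, d(Y,Z) = 0.6254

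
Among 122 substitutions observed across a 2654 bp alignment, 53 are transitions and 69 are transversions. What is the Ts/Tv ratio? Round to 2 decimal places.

0.77

R = 53/69 = 0.768115… ≈ 0.77 (to 2 d.p.).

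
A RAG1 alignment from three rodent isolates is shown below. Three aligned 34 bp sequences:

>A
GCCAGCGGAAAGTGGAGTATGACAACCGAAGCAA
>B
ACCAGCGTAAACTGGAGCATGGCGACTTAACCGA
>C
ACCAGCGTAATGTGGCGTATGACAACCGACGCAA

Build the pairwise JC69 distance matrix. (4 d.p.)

A–B: 10/34 sites differ → p ≈ 0.294118, d = −0.75 ln(1 − 0.392157) = 0.373379 ≈ 0.3734.
A–C: 5/34 sites differ → p ≈ 0.147059, d = −0.75 ln(1 − 0.196079) = 0.163691 ≈ 0.1637.
B–C: 11/34 sites differ → p ≈ 0.323529, d = −0.75 ln(1 − 0.431372) = 0.423397 ≈ 0.4234.

d(A,B) = 0.3734, d(A,C) = 0.1637, d(B,C) = 0.4234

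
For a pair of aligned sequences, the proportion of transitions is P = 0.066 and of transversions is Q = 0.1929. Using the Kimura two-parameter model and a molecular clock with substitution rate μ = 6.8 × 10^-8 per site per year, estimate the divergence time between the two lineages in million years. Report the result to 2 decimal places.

Under the Kimura two-parameter model, d = −½ ln(1 − 2P − Q) − ¼ ln(1 − 2Q).
1 − 2P − Q = 0.6751, giving −½ ln(0.6751) = 0.196447.
1 − 2Q = 0.6142, giving −¼ ln(0.6142) = 0.121859.
d = 0.196447 + 0.121859 = 0.318306.
Under a molecular clock d = 2μt, so t = d/(2μ) = 0.318306 / (2 × 6.8 × 10^-8) = 2.34 million years.

2.34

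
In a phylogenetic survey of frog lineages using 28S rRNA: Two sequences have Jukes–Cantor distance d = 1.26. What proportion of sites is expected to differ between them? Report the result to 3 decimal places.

p = (3/4)(1 − e^(−4d/3)) = 0.75 × (1 − e^(-1.68)) = 0.75 × (1 − 0.186374) = 0.610220.

0.610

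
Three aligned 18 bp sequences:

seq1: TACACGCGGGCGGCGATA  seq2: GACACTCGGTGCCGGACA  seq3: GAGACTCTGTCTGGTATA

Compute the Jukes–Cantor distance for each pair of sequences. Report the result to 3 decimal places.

seq1–seq2: 8/18 sites differ → p ≈ 0.444444, d = −0.75 ln(1 − 0.592592) = 0.673455 ≈ 0.673.
seq1–seq3: 8/18 sites differ → p ≈ 0.444444, d = −0.75 ln(1 − 0.592592) = 0.673455 ≈ 0.673.
seq2–seq3: 7/18 sites differ → p ≈ 0.388889, d = −0.75 ln(1 − 0.518519) = 0.548166 ≈ 0.548.

d(seq1,seq2) = 0.673, d(seq1,seq3) = 0.673, d(seq2,seq3) = 0.548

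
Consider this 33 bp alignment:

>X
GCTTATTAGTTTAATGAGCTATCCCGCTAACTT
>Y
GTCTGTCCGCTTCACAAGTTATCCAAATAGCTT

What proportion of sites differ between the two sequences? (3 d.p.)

0.424

The sequences differ at 14 of 33 positions.
p = 14/33 = 0.424242… ≈ 0.424 (to 3 d.p.).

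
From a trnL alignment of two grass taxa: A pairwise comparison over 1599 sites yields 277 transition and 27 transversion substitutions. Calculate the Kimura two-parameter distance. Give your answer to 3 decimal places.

P = 277/1599 ≈ 0.173233 and Q = 27/1599 ≈ 0.016886.
Under the Kimura two-parameter model, d = −½ ln(1 − 2P − Q) − ¼ ln(1 − 2Q).
1 − 2P − Q = 0.636648, giving −½ ln(0.636648) = 0.225769.
1 − 2Q = 0.966228, giving −¼ ln(0.966228) = 0.008589.
d = 0.225769 + 0.008589 = 0.234358.

0.234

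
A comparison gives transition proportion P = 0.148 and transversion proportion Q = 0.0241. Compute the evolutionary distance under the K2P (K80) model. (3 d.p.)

0.205

Under the Kimura two-parameter model, d = −½ ln(1 − 2P − Q) − ¼ ln(1 − 2Q).
1 − 2P − Q = 0.6799, giving −½ ln(0.6799) = 0.192905.
1 − 2Q = 0.9518, giving −¼ ln(0.9518) = 0.012350.
d = 0.192905 + 0.012350 = 0.205255.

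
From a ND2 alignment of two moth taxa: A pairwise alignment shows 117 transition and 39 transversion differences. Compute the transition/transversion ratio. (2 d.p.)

3.00

R = 117/39 = 3.00.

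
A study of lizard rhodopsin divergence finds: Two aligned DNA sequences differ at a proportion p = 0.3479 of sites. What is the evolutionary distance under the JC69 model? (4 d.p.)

d = −(3/4) ln(1 − 4p/3) = −0.75 ln(1 − 0.463867) = −0.75 ln(0.536133)
  = −0.75 × (-0.623373) = 0.467530 substitutions/site.

0.4675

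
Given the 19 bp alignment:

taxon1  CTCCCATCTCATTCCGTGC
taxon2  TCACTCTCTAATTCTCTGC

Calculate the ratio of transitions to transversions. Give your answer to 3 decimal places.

Transitions are A↔G and C↔T; transversions are all other mismatches.
Transitions: 4. Transversions: 4.
R = 4/4 = 1.000.

1.000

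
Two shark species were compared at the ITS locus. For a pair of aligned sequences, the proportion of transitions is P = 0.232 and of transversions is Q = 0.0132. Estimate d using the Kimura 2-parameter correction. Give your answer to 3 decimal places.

0.331

Under the Kimura two-parameter model, d = −½ ln(1 − 2P − Q) − ¼ ln(1 − 2Q).
1 − 2P − Q = 0.5228, giving −½ ln(0.5228) = 0.324278.
1 − 2Q = 0.9736, giving −¼ ln(0.9736) = 0.006689.
d = 0.324278 + 0.006689 = 0.330967.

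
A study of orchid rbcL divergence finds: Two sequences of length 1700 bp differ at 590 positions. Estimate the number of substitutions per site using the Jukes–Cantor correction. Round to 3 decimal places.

p = 590/1700 ≈ 0.347059.
d = −(3/4) ln(1 − 4p/3) = −0.75 ln(1 − 0.462745) = −0.75 ln(0.537255)
  = −0.75 × (-0.621282) = 0.465962 substitutions/site.

0.466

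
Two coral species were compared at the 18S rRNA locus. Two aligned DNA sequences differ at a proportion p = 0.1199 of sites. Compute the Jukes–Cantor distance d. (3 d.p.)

0.131

d = −(3/4) ln(1 − 4p/3) = −0.75 ln(1 − 0.159867) = −0.75 ln(0.840133)
  = −0.75 × (-0.174195) = 0.130646 substitutions/site.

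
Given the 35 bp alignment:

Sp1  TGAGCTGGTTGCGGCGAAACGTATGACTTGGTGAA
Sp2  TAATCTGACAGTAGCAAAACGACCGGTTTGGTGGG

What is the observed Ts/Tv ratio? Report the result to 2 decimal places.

Transitions are A↔G and C↔T; transversions are all other mismatches.
Transitions: 11. Transversions: 4.
R = 11/4 = 2.75.

2.75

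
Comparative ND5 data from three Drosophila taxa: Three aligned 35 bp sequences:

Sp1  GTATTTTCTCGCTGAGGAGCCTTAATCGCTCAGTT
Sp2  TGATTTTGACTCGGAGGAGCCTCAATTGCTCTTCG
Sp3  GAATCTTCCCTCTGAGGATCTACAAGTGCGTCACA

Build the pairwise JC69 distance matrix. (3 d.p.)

d(Sp1,Sp2) = 0.458, d(Sp1,Sp3) = 0.705, d(Sp2,Sp3) = 0.635

Sp1–Sp2: 12/35 sites differ → p ≈ 0.342857, d = −0.75 ln(1 − 0.457143) = 0.458182 ≈ 0.458.
Sp1–Sp3: 16/35 sites differ → p ≈ 0.457143, d = −0.75 ln(1 − 0.609524) = 0.705292 ≈ 0.705.
Sp2–Sp3: 15/35 sites differ → p ≈ 0.428571, d = −0.75 ln(1 − 0.571428) = 0.635472 ≈ 0.635.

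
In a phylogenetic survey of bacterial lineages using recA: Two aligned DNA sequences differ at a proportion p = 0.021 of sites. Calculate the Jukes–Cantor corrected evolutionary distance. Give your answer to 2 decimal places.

d = −(3/4) ln(1 − 4p/3) = −0.75 ln(1 − 0.028) = −0.75 ln(0.972)
  = −0.75 × (-0.028399) = 0.021299 substitutions/site.

0.02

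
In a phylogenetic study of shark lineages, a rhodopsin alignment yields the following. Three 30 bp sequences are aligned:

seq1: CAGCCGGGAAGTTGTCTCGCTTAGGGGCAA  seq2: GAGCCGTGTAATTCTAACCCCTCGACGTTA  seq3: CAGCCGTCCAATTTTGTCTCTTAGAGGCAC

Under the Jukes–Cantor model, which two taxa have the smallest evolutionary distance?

seq1–seq2: 14/30 differ, p = 0.467, d = 0.730.
seq1–seq3: 9/30 differ, p = 0.300, d = 0.383.
seq2–seq3: 13/30 differ, p = 0.433, d = 0.647.
The smallest distance is between seq1 and seq3.

seq1 and seq3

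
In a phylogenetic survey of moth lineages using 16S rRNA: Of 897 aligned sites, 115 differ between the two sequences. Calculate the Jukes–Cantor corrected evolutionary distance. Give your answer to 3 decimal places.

0.141

p = 115/897 ≈ 0.128205.
d = −(3/4) ln(1 − 4p/3) = −0.75 ln(1 − 0.17094) = −0.75 ln(0.82906)
  = −0.75 × (-0.187463) = 0.140597 substitutions/site.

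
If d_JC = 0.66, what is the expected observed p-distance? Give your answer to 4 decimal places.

p = (3/4)(1 − e^(−4d/3)) = 0.75 × (1 − e^(-0.88)) = 0.75 × (1 − 0.414783) = 0.438913.

0.4389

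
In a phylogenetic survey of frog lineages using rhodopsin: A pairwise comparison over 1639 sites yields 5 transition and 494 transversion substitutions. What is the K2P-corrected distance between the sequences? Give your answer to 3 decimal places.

P = 5/1639 ≈ 0.003051 and Q = 494/1639 ≈ 0.301403.
Under the Kimura two-parameter model, d = −½ ln(1 − 2P − Q) − ¼ ln(1 − 2Q).
1 − 2P − Q = 0.692495, giving −½ ln(0.692495) = 0.183727.
1 − 2Q = 0.397194, giving −¼ ln(0.397194) = 0.230833.
d = 0.183727 + 0.230833 = 0.414560.

0.415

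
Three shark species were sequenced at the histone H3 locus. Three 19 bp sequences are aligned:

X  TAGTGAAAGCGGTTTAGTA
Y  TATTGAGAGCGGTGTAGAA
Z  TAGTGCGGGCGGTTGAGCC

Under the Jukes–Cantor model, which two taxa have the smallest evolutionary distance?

X–Y: 4/19 differ, p = 0.211, d = 0.247.
X–Z: 6/19 differ, p = 0.316, d = 0.410.
Y–Z: 7/19 differ, p = 0.368, d = 0.507.
The smallest distance is between X and Y.

X and Y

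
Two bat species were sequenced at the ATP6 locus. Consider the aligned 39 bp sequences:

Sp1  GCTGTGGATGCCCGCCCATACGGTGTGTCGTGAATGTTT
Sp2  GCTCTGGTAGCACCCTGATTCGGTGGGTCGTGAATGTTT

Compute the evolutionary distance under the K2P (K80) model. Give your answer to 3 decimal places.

Of 39 sites, 1 differences are transitions and 8 are transversions, so P = 1/39 ≈ 0.025641 and Q = 8/39 ≈ 0.205128.
Under the Kimura two-parameter model, d = −½ ln(1 − 2P − Q) − ¼ ln(1 − 2Q).
1 − 2P − Q = 0.74359, giving −½ ln(0.74359) = 0.148133.
1 − 2Q = 0.589744, giving −¼ ln(0.589744) = 0.132017.
d = 0.148133 + 0.132017 = 0.280150.

0.280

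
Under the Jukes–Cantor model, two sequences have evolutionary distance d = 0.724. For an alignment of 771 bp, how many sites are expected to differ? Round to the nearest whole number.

358

Invert JC69: p = (3/4)(1 − e^(−4d/3)) = 0.75 × (1 − e^(-0.965333)) = 0.75 × (1 − 0.380856) = 0.464358.
Expected differing sites = pL ≈ 0.464358 × 771 = 358.020018 ≈ 358.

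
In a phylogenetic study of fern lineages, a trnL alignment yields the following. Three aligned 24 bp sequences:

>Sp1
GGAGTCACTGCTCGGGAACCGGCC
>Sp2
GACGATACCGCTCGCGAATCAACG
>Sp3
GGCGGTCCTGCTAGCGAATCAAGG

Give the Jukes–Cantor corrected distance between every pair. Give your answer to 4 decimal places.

Sp1–Sp2: 10/24 sites differ → p ≈ 0.416667, d = −0.75 ln(1 − 0.555556) = 0.608198 ≈ 0.6082.
Sp1–Sp3: 11/24 sites differ → p ≈ 0.458333, d = −0.75 ln(1 − 0.611111) = 0.708346 ≈ 0.7083.
Sp2–Sp3: 6/24 sites differ → p = 0.25, d = −0.75 ln(1 − 0.333333) = 0.304098 ≈ 0.3041.

d(Sp1,Sp2) = 0.6082, d(Sp1,Sp3) = 0.7083, d(Sp2,Sp3) = 0.3041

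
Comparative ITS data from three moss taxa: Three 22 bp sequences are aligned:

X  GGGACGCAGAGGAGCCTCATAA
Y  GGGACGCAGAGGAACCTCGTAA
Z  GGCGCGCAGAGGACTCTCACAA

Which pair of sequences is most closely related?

X and Y

X–Y: 2/22 differ, p = 0.091, d = 0.097.
X–Z: 5/22 differ, p = 0.227, d = 0.271.
Y–Z: 6/22 differ, p = 0.273, d = 0.339.
The smallest distance is between X and Y.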